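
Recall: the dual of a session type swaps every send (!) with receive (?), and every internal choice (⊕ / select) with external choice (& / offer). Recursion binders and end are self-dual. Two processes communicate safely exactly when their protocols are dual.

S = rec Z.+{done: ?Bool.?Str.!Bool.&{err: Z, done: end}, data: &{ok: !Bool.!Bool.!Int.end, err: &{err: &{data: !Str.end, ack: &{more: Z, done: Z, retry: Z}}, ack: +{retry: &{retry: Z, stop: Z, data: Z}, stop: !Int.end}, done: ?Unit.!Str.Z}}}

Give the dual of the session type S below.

rec Z.&{done: !Bool.!Str.?Bool.+{err: Z, done: end}, data: +{ok: ?Bool.?Bool.?Int.end, err: +{err: +{data: ?Str.end, ack: +{more: Z, done: Z, retry: Z}}, ack: &{retry: +{retry: Z, stop: Z, data: Z}, stop: ?Int.end}, done: !Unit.?Str.Z}}}

rec Z = rec Z  (μ self-dual)
  +{done,data} = &{done,data}  (⊕→&)
    case done:
      ?Bool = !Bool
        ?Str = !Str
          !Bool = ?Bool
            &{err,done} = +{err,done}  (&→⊕)
              case err:
                Z self-dual
              case done:
                end self-dual
    case data:
      &{ok,err} = +{ok,err}  (&→⊕)
        case ok:
          !Bool = ?Bool
            !Bool = ?Bool
              !Int = ?Int
                end self-dual
        case err:
          &{err,ack,done} = +{err,ack,done}  (&→⊕)
            case err:
              &{data,ack} = +{data,ack}  (&→⊕)
                case data:
                  !Str = ?Str
                    end self-dual
                case ack:
                  &{more,done,retry} = +{more,done,retry}  (&→⊕)
                    case more:
                      Z self-dual
                    case done:
                      Z self-dual
                    case retry:
                      Z self-dual
            case ack:
              +{retry,stop} = &{retry,stop}  (⊕→&)
                case retry:
                  &{retry,stop,data} = +{retry,stop,data}  (&→⊕)
                    case retry:
                      Z self-dual
                    case stop:
                      Z self-dual
                    case data:
                      Z self-dual
                case stop:
                  !Int = ?Int
                    end self-dual
            case done:
              ?Unit = !Unit
                !Str = ?Str
                  Z self-dual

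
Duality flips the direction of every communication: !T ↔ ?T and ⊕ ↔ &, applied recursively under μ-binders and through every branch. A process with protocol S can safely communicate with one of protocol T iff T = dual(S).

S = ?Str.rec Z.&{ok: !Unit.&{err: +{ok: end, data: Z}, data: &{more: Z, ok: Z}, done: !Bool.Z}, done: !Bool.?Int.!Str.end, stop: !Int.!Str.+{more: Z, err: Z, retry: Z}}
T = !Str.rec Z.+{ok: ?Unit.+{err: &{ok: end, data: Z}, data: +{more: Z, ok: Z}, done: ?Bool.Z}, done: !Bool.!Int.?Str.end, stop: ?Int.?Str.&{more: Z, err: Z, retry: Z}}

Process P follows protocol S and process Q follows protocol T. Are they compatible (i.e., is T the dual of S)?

?Str | !Str  ok
  rec Z | rec Z  ok (μ self-dual)
    &{ok,done,stop} | +{ok,done,stop}  ok same labels
      case ok:
        !Unit | ?Unit  ok
          &{err,data,done} | +{err,data,done}  ok same labels
            case err:
              +{ok,data} | &{ok,data}  ok same labels
                case ok:
                  end | end  ok
                case data:
                  Z | Z  ok
            case data:
              &{more,ok} | +{more,ok}  ok same labels
                case more:
                  Z | Z  ok
                case ok:
                  Z | Z  ok
            case done:
              !Bool | ?Bool  ok
                Z | Z  ok
      case done:
        !Bool | !Bool  ✗ same direction on both sides — not dual

NO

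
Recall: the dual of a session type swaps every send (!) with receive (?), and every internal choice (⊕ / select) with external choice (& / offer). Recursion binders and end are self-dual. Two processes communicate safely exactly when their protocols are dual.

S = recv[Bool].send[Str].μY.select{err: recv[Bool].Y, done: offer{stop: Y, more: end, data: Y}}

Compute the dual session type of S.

send[Bool].recv[Str].μY.offer{err: send[Bool].Y, done: select{stop: Y, more: end, data: Y}}

recv[Bool] = send[Bool]
  send[Str] = recv[Str]
    μY = μY  (binder kept)
      select{err,done} = offer{err,done}  (⊕→&)
        case err:
          recv[Bool] = send[Bool]
            dual(Y) = Y
        case done:
          offer{stop,more,data} = select{stop,more,data}  (external→internal)
            case stop:
              dual(Y) = Y
            case more:
              dual(end) = end
            case data:
              dual(Y) = Y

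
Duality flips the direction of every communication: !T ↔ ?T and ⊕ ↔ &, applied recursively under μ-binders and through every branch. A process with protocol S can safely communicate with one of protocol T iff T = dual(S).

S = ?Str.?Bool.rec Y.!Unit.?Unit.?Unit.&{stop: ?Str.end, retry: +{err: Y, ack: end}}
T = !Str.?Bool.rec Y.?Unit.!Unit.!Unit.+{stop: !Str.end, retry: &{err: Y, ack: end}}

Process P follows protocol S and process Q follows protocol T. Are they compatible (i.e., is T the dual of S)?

NO

?Str | !Str  match
  ?Bool | ?Bool  ✗ same direction on both sides — not dual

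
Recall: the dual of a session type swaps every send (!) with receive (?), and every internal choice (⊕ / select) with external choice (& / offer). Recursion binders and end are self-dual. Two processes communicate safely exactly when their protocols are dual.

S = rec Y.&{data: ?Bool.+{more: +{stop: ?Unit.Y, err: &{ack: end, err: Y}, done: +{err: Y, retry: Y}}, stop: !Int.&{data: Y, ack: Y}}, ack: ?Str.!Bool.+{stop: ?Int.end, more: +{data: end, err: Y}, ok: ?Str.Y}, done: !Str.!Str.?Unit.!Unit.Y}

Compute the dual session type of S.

rec Y ↦ rec Y  (rec unchanged)
  &{data,ack,done} ↦ +{data,ack,done}  (&→⊕)
    case data:
      ?Bool ↦ !Bool
        +{more,stop} ↦ &{more,stop}  (select→offer)
          case more:
            +{stop,err,done} ↦ &{stop,err,done}  (select→offer)
              case stop:
                ?Unit ↦ !Unit
                  dual(Y) = Y
              case err:
                &{ack,err} ↦ +{ack,err}  (&→⊕)
                  case ack:
                    dual(end) = end
                  case err:
                    dual(Y) = Y
              case done:
                +{err,retry} ↦ &{err,retry}  (select→offer)
                  case err:
                    dual(Y) = Y
                  case retry:
                    dual(Y) = Y
          case stop:
            !Int ↦ ?Int
              &{data,ack} ↦ +{data,ack}  (&→⊕)
                case data:
                  dual(Y) = Y
                case ack:
                  dual(Y) = Y
    case ack:
      ?Str ↦ !Str
        !Bool ↦ ?Bool
          +{stop,more,ok} ↦ &{stop,more,ok}  (select→offer)
            case stop:
              ?Int ↦ !Int
                dual(end) = end
            case more:
              +{data,err} ↦ &{data,err}  (select→offer)
                case data:
                  dual(end) = end
                case err:
                  dual(Y) = Y
            case ok:
              ?Str ↦ !Str
                dual(Y) = Y
    case done:
      !Str ↦ ?Str
        !Str ↦ ?Str
          ?Unit ↦ !Unit
            !Unit ↦ ?Unit
              dual(Y) = Y

rec Y.+{data: !Bool.&{more: &{stop: !Unit.Y, err: +{ack: end, err: Y}, done: &{err: Y, retry: Y}}, stop: ?Int.+{data: Y, ack: Y}}, ack: !Str.?Bool.&{stop: !Int.end, more: &{data: end, err: Y}, ok: !Str.Y}, done: ?Str.?Str.!Unit.?Unit.Y}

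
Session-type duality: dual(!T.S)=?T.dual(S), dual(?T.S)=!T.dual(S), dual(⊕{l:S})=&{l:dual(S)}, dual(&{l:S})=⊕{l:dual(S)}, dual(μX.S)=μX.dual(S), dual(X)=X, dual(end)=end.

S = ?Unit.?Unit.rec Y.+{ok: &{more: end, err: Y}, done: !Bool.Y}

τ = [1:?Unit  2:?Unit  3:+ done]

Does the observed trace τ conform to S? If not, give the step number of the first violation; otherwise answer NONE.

NONE

step 1: ?Unit  match  cont: ?Unit.rec Y.…
step 2: ?Unit  match  cont: rec Y.…
step 3: + done  match  cont: !Bool.rec Y.…
all 3 steps conform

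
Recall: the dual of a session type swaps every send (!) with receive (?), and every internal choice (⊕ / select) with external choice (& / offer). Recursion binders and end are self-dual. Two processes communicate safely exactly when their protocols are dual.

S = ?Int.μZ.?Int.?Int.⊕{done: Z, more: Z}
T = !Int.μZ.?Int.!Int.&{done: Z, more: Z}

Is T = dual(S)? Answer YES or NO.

?Int ‖ !Int  match
  μZ ‖ μZ  match (μ self-dual)
    ?Int ‖ ?Int  ✗ same direction on both sides — not dual

NO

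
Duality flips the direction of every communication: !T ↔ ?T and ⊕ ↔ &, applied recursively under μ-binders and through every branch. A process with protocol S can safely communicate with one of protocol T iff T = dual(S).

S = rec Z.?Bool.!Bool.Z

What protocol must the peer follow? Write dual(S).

rec Z ↦ rec Z  (binder kept)
  ?Bool ↦ !Bool
    !Bool ↦ ?Bool
      dual(Z) = Z

rec Z.!Bool.?Bool.Z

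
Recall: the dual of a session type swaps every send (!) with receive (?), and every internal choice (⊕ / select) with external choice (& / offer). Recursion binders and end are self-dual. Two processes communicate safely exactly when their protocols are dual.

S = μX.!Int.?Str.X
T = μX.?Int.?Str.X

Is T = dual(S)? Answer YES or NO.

NO

μX vs μX  ok (binder kept)
  !Int vs ?Int  ok
    ?Str vs ?Str  ✗ same direction on both sides — not dual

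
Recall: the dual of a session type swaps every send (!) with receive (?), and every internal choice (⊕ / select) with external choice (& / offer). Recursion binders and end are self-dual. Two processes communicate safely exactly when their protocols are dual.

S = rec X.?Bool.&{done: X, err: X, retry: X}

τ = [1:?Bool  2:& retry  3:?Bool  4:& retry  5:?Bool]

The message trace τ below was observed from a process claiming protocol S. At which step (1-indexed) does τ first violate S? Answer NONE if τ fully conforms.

step 1: ?Bool  ✓  now at &{done: rec X.…, err: rec X.…, retry: rec X.…}
step 2: & retry  ✓  now at rec X.…
step 3: ?Bool  ✓  now at &{done: rec X.…, err: rec X.…, retry: rec X.…}
step 4: & retry  ✓  now at rec X.…
step 5: ?Bool  ✓  now at &{done: rec X.…, err: rec X.…, retry: rec X.…}
τ conforms to S (length 5)

NONE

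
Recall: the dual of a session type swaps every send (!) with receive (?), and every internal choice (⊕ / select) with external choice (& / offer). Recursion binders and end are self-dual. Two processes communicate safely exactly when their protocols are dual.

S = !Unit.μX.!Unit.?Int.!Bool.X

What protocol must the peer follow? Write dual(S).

!Unit = ?Unit
  μX = μX  (binder kept)
    !Unit = ?Unit
      ?Int = !Int
        !Bool = ?Bool
          X ↦ X

?Unit.μX.?Unit.!Int.?Bool.X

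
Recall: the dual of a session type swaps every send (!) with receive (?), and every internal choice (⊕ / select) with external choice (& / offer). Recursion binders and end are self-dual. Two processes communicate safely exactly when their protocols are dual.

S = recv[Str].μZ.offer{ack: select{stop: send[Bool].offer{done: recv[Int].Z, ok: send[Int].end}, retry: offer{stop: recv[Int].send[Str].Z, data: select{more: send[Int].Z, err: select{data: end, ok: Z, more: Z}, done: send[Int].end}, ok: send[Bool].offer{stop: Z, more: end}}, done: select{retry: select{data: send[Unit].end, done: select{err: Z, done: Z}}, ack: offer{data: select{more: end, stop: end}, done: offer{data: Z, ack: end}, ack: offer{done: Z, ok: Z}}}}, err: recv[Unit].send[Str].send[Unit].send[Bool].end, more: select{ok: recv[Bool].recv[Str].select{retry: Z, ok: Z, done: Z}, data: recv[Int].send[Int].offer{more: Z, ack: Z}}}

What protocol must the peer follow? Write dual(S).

send[Str].μZ.select{ack: offer{stop: recv[Bool].select{done: send[Int].Z, ok: recv[Int].end}, retry: select{stop: send[Int].recv[Str].Z, data: offer{more: recv[Int].Z, err: offer{data: end, ok: Z, more: Z}, done: recv[Int].end}, ok: recv[Bool].select{stop: Z, more: end}}, done: offer{retry: offer{data: recv[Unit].end, done: offer{err: Z, done: Z}}, ack: select{data: offer{more: end, stop: end}, done: select{data: Z, ack: end}, ack: select{done: Z, ok: Z}}}}, err: send[Unit].recv[Str].recv[Unit].recv[Bool].end, more: offer{ok: send[Bool].send[Str].offer{retry: Z, ok: Z, done: Z}, data: send[Int].recv[Int].select{more: Z, ack: Z}}}

recv[Str] = send[Str]
  μZ = μZ  (binder kept)
    offer{ack,err,more} = select{ack,err,more}  (offer→select)
      case ack:
        select{stop,retry,done} = offer{stop,retry,done}  (internal→external)
          case stop:
            send[Bool] = recv[Bool]
              offer{done,ok} = select{done,ok}  (offer→select)
                case done:
                  recv[Int] = send[Int]
                    Z ↦ Z
                case ok:
                  send[Int] = recv[Int]
                    end ↦ end
          case retry:
            offer{stop,data,ok} = select{stop,data,ok}  (offer→select)
              case stop:
                recv[Int] = send[Int]
                  send[Str] = recv[Str]
                    Z ↦ Z
              case data:
                select{more,err,done} = offer{more,err,done}  (internal→external)
                  case more:
                    send[Int] = recv[Int]
                      Z ↦ Z
                  case err:
                    select{data,ok,more} = offer{data,ok,more}  (internal→external)
                      case data:
                        end ↦ end
                      case ok:
                        Z ↦ Z
                      case more:
                        Z ↦ Z
                  case done:
                    send[Int] = recv[Int]
                      end ↦ end
              case ok:
                send[Bool] = recv[Bool]
                  offer{stop,more} = select{stop,more}  (offer→select)
                    case stop:
                      Z ↦ Z
                    case more:
                      end ↦ end
          case done:
            select{retry,ack} = offer{retry,ack}  (internal→external)
              case retry:
                select{data,done} = offer{data,done}  (internal→external)
                  case data:
                    send[Unit] = recv[Unit]
                      end ↦ end
                  case done:
                    select{err,done} = offer{err,done}  (internal→external)
                      case err:
                        Z ↦ Z
                      case done:
                        Z ↦ Z
              case ack:
                offer{data,done,ack} = select{data,done,ack}  (offer→select)
                  case data:
                    select{more,stop} = offer{more,stop}  (internal→external)
                      case more:
                        end ↦ end
                      case stop:
                        end ↦ end
                  case done:
                    offer{data,ack} = select{data,ack}  (offer→select)
                      case data:
                        Z ↦ Z
                      case ack:
                        end ↦ end
                  case ack:
                    offer{done,ok} = select{done,ok}  (offer→select)
                      case done:
                        Z ↦ Z
                      case ok:
                        Z ↦ Z
      case err:
        recv[Unit] = send[Unit]
          send[Str] = recv[Str]
            send[Unit] = recv[Unit]
              send[Bool] = recv[Bool]
                end ↦ end
      case more:
        select{ok,data} = offer{ok,data}  (internal→external)
          case ok:
            recv[Bool] = send[Bool]
              recv[Str] = send[Str]
                select{retry,ok,done} = offer{retry,ok,done}  (internal→external)
                  case retry:
                    Z ↦ Z
                  case ok:
                    Z ↦ Z
                  case done:
                    Z ↦ Z
          case data:
            recv[Int] = send[Int]
              send[Int] = recv[Int]
                offer{more,ack} = select{more,ack}  (offer→select)
                  case more:
                    Z ↦ Z
                  case ack:
                    Z ↦ Z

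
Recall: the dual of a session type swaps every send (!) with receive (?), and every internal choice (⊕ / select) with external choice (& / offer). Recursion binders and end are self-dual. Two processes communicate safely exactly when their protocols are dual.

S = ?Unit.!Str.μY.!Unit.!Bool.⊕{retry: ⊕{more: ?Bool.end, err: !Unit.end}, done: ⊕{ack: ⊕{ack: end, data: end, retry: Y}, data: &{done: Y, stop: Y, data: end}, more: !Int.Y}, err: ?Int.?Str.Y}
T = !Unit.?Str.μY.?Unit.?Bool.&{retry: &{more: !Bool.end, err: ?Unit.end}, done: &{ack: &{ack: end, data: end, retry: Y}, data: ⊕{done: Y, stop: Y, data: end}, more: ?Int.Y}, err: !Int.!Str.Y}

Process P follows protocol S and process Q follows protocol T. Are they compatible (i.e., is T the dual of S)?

?Unit vs !Unit  ✓
  !Str vs ?Str  ✓
    μY vs μY  ✓ (rec unchanged)
      !Unit vs ?Unit  ✓
        !Bool vs ?Bool  ✓
          ⊕{retry,done,err} vs &{retry,done,err}  ✓ label sets agree
            • retry:
              ⊕{more,err} vs &{more,err}  ✓ label sets agree
                • more:
                  ?Bool vs !Bool  ✓
                    end vs end  ✓
                • err:
                  !Unit vs ?Unit  ✓
                    end vs end  ✓
            • done:
              ⊕{ack,data,more} vs &{ack,data,more}  ✓ label sets agree
                • ack:
                  ⊕{ack,data,retry} vs &{ack,data,retry}  ✓ label sets agree
                    • ack:
                      end vs end  ✓
                    • data:
                      end vs end  ✓
                    • retry:
                      Y vs Y  ✓
                • data:
                  &{done,stop,data} vs ⊕{done,stop,data}  ✓ label sets agree
                    • done:
                      Y vs Y  ✓
                    • stop:
                      Y vs Y  ✓
                    • data:
                      end vs end  ✓
                • more:
                  !Int vs ?Int  ✓
                    Y vs Y  ✓
            • err:
              ?Int vs !Int  ✓
                ?Str vs !Str  ✓
                  Y vs Y  ✓

YES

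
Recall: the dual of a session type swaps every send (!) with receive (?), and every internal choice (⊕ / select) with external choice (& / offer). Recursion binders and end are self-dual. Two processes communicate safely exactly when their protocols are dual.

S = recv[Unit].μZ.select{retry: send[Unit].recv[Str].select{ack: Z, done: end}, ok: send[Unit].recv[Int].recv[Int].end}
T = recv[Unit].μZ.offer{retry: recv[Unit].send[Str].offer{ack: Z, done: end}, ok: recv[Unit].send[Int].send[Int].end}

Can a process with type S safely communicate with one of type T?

recv[Unit] ‖ recv[Unit]  ✗ same direction on both sides — not dual

NO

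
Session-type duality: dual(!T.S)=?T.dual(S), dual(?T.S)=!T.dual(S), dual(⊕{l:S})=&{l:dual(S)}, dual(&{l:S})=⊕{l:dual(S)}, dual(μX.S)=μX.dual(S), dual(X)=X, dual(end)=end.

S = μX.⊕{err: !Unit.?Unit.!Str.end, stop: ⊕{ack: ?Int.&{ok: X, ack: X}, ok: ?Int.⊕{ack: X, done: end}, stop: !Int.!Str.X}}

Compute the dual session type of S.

μX ↦ μX  (μ self-dual)
  ⊕{err,stop} ↦ &{err,stop}  (select→offer)
    • err:
      !Unit ↦ ?Unit
        ?Unit ↦ !Unit
          !Str ↦ ?Str
            end ↦ end
    • stop:
      ⊕{ack,ok,stop} ↦ &{ack,ok,stop}  (select→offer)
        • ack:
          ?Int ↦ !Int
            &{ok,ack} ↦ ⊕{ok,ack}  (&→⊕)
              • ok:
                X ↦ X
              • ack:
                X ↦ X
        • ok:
          ?Int ↦ !Int
            ⊕{ack,done} ↦ &{ack,done}  (select→offer)
              • ack:
                X ↦ X
              • done:
                end ↦ end
        • stop:
          !Int ↦ ?Int
            !Str ↦ ?Str
              X ↦ X

μX.&{err: ?Unit.!Unit.?Str.end, stop: &{ack: !Int.⊕{ok: X, ack: X}, ok: !Int.&{ack: X, done: end}, stop: ?Int.?Str.X}}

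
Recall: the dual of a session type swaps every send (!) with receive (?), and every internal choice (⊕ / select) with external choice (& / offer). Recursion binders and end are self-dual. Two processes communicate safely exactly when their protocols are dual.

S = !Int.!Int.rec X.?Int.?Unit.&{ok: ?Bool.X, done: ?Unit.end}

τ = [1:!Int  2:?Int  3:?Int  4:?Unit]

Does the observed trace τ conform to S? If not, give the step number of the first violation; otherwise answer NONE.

[1] !Int  match  cont: !Int.rec X.…
[2] got ?Int, protocol expects !Int  ✗

2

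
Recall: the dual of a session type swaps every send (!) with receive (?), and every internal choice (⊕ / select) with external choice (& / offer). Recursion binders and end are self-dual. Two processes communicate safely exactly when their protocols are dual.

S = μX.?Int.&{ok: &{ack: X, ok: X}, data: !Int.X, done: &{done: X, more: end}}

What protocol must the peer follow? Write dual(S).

μX.!Int.⊕{ok: ⊕{ack: X, ok: X}, data: ?Int.X, done: ⊕{done: X, more: end}}

μX = μX  (μ self-dual)
  ?Int = !Int
    &{ok,data,done} = ⊕{ok,data,done}  (external→internal)
      [ok]
        &{ack,ok} = ⊕{ack,ok}  (external→internal)
          [ack]
            X self-dual
          [ok]
            X self-dual
      [data]
        !Int = ?Int
          X self-dual
      [done]
        &{done,more} = ⊕{done,more}  (external→internal)
          [done]
            X self-dual
          [more]
            end self-dual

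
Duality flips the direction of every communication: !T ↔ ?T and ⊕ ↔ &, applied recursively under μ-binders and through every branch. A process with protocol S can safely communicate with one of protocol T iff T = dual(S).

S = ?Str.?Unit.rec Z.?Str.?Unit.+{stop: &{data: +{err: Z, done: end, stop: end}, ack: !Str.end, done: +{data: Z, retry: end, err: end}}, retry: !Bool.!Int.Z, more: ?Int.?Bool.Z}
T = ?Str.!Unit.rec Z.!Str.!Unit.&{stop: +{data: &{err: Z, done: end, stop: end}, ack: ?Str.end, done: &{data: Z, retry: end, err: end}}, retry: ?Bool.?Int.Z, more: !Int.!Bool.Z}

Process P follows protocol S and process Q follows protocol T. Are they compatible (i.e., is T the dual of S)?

?Str ‖ ?Str  ✗ same direction on both sides — not dual

NO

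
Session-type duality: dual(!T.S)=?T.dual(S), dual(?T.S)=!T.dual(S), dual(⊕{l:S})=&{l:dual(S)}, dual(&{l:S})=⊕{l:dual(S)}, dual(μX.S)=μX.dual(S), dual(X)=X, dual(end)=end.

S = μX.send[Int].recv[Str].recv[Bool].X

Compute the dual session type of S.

μX ↦ μX  (μ self-dual)
  send[Int] ↦ recv[Int]
    recv[Str] ↦ send[Str]
      recv[Bool] ↦ send[Bool]
        dual(X) = X

μX.recv[Int].send[Str].send[Bool].X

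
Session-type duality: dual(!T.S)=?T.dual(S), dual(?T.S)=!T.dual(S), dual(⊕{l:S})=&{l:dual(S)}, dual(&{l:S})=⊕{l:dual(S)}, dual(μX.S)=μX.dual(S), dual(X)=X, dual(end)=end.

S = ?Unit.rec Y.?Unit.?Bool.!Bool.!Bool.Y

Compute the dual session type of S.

?Unit ↦ !Unit
  rec Y ↦ rec Y  (μ self-dual)
    ?Unit ↦ !Unit
      ?Bool ↦ !Bool
        !Bool ↦ ?Bool
          !Bool ↦ ?Bool
            Y self-dual

!Unit.rec Y.!Unit.!Bool.?Bool.?Bool.Y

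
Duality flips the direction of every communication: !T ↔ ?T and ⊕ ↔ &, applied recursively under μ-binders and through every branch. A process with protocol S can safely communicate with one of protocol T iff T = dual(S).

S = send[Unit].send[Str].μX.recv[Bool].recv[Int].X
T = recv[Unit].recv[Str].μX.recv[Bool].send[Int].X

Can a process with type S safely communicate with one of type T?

NO

send[Unit] vs recv[Unit]  ✓
  send[Str] vs recv[Str]  ✓
    μX vs μX  ✓ (μ self-dual)
      recv[Bool] vs recv[Bool]  ✗ same direction on both sides — not dual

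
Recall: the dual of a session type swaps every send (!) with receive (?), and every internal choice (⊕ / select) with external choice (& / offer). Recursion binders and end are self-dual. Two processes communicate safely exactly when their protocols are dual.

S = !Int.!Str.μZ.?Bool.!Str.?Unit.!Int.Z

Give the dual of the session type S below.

!Int ↦ ?Int
  !Str ↦ ?Str
    μZ ↦ μZ  (μ self-dual)
      ?Bool ↦ !Bool
        !Str ↦ ?Str
          ?Unit ↦ !Unit
            !Int ↦ ?Int
              dual(Z) = Z

?Int.?Str.μZ.!Bool.?Str.!Unit.?Int.Z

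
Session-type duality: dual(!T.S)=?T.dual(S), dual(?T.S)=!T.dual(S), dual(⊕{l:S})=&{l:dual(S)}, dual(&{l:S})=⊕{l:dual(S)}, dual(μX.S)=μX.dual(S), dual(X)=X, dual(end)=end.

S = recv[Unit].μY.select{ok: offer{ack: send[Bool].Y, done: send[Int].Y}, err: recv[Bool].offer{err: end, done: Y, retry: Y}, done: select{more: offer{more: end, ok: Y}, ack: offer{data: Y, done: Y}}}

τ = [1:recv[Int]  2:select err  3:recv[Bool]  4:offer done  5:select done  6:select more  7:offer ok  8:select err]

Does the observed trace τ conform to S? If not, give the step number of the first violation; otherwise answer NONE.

@1 got recv[Int], protocol expects recv[Unit]  ✗

1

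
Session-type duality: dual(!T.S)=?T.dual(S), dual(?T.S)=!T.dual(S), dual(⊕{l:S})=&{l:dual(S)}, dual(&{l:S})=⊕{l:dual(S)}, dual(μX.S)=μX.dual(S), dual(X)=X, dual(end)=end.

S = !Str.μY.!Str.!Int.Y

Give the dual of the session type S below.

?Str.μY.?Str.?Int.Y

!Str = ?Str
  μY = μY  (binder kept)
    !Str = ?Str
      !Int = ?Int
        Y ↦ Y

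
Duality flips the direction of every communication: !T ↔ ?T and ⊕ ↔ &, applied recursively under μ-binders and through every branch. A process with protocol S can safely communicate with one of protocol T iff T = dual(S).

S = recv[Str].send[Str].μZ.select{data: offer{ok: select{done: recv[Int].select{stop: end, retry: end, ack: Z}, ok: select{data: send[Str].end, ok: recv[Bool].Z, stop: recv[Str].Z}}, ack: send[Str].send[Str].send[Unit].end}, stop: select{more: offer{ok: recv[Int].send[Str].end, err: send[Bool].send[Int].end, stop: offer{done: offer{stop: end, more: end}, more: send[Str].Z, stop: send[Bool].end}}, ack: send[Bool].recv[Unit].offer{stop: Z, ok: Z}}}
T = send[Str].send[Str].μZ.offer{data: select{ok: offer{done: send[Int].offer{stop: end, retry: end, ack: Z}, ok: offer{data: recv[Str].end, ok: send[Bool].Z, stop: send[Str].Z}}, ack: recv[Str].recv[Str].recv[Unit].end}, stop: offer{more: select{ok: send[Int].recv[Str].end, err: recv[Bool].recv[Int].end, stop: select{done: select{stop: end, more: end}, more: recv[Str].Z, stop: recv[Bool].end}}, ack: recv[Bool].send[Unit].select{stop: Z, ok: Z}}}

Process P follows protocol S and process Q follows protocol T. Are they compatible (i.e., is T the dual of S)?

recv[Str] vs send[Str]  ok
  send[Str] vs send[Str]  ✗ same direction on both sides — not dual

NO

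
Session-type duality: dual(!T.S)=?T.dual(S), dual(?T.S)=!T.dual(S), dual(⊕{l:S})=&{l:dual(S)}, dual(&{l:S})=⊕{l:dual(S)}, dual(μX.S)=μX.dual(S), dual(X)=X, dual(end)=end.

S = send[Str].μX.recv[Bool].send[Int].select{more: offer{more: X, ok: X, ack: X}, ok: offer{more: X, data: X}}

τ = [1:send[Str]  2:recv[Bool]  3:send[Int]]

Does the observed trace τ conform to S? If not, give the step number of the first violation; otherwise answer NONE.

NONE

step 1: send[Str]  match  state: μX.…
step 2: recv[Bool]  match  state: send[Int].select{more: offer{more: μX.…, ok: μX.…, ack: μX.…}, ok: offer{more: μX.…, data: μX.…}}
step 3: send[Int]  match  state: select{more: offer{more: μX.…, ok: μX.…, ack: μX.…}, ok: offer{more: μX.…, data: μX.…}}
trace exhausted — no violation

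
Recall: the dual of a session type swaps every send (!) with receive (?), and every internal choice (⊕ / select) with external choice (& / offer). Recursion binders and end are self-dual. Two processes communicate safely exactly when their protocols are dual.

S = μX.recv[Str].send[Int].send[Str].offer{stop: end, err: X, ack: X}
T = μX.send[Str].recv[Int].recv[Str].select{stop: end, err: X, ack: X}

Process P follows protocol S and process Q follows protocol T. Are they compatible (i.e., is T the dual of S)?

μX | μX  match (binder kept)
  recv[Str] | send[Str]  match
    send[Int] | recv[Int]  match
      send[Str] | recv[Str]  match
        offer{stop,err,ack} | select{stop,err,ack}  match label sets agree
          • stop:
            end | end  match
          • err:
            X | X  match
          • ack:
            X | X  match

YES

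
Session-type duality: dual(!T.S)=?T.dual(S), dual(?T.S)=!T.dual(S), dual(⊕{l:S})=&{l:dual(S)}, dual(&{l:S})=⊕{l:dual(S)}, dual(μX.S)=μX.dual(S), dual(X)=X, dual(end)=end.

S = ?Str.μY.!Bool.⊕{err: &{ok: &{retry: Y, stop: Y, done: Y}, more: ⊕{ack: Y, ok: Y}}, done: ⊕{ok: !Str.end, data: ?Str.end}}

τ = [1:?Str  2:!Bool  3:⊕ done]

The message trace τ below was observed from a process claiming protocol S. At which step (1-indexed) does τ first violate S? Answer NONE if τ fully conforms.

[1] ?Str  ok  state: μY.…
[2] !Bool  ok  state: ⊕{err: &{ok: &{retry: μY.…, stop: μY.…, done: μY.…}, more: ⊕{ack: μY.…, ok: μY.…}}, done: ⊕{ok: !Str.end, data: ?Str.end}}
[3] ⊕ done  ok  state: ⊕{ok: !Str.end, data: ?Str.end}
trace exhausted — no violation

NONE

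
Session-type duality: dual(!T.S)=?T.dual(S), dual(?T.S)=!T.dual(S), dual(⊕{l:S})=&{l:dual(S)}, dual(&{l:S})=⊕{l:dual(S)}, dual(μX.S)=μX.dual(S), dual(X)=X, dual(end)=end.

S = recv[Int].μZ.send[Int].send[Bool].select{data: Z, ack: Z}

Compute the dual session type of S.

recv[Int] → send[Int]
  μZ → μZ  (μ self-dual)
    send[Int] → recv[Int]
      send[Bool] → recv[Bool]
        select{data,ack} → offer{data,ack}  (select→offer)
          [data]
            dual(Z) = Z
          [ack]
            dual(Z) = Z

send[Int].μZ.recv[Int].recv[Bool].offer{data: Z, ack: Z}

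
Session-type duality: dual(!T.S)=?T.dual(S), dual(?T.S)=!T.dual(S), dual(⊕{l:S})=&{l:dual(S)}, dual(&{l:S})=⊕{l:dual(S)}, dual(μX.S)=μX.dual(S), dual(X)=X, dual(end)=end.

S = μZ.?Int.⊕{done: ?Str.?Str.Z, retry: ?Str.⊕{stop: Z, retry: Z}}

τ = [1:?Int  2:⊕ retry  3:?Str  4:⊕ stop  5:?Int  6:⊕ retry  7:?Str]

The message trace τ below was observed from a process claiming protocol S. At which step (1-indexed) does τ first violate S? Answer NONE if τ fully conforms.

NONE

@1 ?Int  ok  cont: ⊕{done: ?Str.?Str.μZ.…, retry: ?Str.⊕{stop: μZ.…, retry: μZ.…}}
@2 ⊕ retry  ok  cont: ?Str.⊕{stop: μZ.…, retry: μZ.…}
@3 ?Str  ok  cont: ⊕{stop: μZ.…, retry: μZ.…}
@4 ⊕ stop  ok  cont: μZ.…
@5 ?Int  ok  cont: ⊕{done: ?Str.?Str.μZ.…, retry: ?Str.⊕{stop: μZ.…, retry: μZ.…}}
@6 ⊕ retry  ok  cont: ?Str.⊕{stop: μZ.…, retry: μZ.…}
@7 ?Str  ok  cont: ⊕{stop: μZ.…, retry: μZ.…}
τ conforms to S (length 7)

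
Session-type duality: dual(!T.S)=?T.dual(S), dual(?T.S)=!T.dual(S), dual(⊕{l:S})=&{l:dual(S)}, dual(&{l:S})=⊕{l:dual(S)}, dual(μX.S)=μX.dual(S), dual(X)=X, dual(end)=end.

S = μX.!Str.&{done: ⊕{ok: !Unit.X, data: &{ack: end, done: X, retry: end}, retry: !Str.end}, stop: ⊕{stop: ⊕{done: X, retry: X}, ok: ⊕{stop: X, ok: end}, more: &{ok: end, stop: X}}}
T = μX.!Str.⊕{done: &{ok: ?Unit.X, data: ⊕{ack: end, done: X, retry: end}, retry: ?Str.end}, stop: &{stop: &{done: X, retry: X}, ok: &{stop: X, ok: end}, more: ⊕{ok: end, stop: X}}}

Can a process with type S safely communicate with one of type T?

μX vs μX  match (rec unchanged)
  !Str vs !Str  ✗ same direction on both sides — not dual

NO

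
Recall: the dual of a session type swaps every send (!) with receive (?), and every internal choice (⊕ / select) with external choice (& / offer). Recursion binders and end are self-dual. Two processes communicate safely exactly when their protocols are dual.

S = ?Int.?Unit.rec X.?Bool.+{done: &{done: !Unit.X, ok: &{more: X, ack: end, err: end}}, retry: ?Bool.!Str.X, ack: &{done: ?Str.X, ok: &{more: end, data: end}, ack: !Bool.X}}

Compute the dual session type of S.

!Int.!Unit.rec X.!Bool.&{done: +{done: ?Unit.X, ok: +{more: X, ack: end, err: end}}, retry: !Bool.?Str.X, ack: +{done: !Str.X, ok: +{more: end, data: end}, ack: ?Bool.X}}

?Int = !Int
  ?Unit = !Unit
    rec X = rec X  (rec unchanged)
      ?Bool = !Bool
        +{done,retry,ack} = &{done,retry,ack}  (select→offer)
          case done:
            &{done,ok} = +{done,ok}  (external→internal)
              case done:
                !Unit = ?Unit
                  dual(X) = X
              case ok:
                &{more,ack,err} = +{more,ack,err}  (external→internal)
                  case more:
                    dual(X) = X
                  case ack:
                    dual(end) = end
                  case err:
                    dual(end) = end
          case retry:
            ?Bool = !Bool
              !Str = ?Str
                dual(X) = X
          case ack:
            &{done,ok,ack} = +{done,ok,ack}  (external→internal)
              case done:
                ?Str = !Str
                  dual(X) = X
              case ok:
                &{more,data} = +{more,data}  (external→internal)
                  case more:
                    dual(end) = end
                  case data:
                    dual(end) = end
              case ack:
                !Bool = ?Bool
                  dual(X) = X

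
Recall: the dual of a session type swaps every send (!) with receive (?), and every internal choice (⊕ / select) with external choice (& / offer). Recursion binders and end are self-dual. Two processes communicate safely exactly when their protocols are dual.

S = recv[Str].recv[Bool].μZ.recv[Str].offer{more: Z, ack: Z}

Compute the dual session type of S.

send[Str].send[Bool].μZ.send[Str].select{more: Z, ack: Z}

recv[Str] → send[Str]
  recv[Bool] → send[Bool]
    μZ → μZ  (μ self-dual)
      recv[Str] → send[Str]
        offer{more,ack} → select{more,ack}  (&→⊕)
          [more]
            dual(Z) = Z
          [ack]
            dual(Z) = Z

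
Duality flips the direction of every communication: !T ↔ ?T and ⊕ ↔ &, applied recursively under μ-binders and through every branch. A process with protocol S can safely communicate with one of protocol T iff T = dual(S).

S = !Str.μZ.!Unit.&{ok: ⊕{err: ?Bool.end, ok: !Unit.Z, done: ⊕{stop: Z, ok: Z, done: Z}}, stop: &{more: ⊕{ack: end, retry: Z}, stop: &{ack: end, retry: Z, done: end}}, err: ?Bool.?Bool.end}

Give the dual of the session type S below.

!Str = ?Str
  μZ = μZ  (μ self-dual)
    !Unit = ?Unit
      &{ok,stop,err} = ⊕{ok,stop,err}  (offer→select)
        [ok]
          ⊕{err,ok,done} = &{err,ok,done}  (select→offer)
            [err]
              ?Bool = !Bool
                end ↦ end
            [ok]
              !Unit = ?Unit
                Z ↦ Z
            [done]
              ⊕{stop,ok,done} = &{stop,ok,done}  (select→offer)
                [stop]
                  Z ↦ Z
                [ok]
                  Z ↦ Z
                [done]
                  Z ↦ Z
        [stop]
          &{more,stop} = ⊕{more,stop}  (offer→select)
            [more]
              ⊕{ack,retry} = &{ack,retry}  (select→offer)
                [ack]
                  end ↦ end
                [retry]
                  Z ↦ Z
            [stop]
              &{ack,retry,done} = ⊕{ack,retry,done}  (offer→select)
                [ack]
                  end ↦ end
                [retry]
                  Z ↦ Z
                [done]
                  end ↦ end
        [err]
          ?Bool = !Bool
            ?Bool = !Bool
              end ↦ end

?Str.μZ.?Unit.⊕{ok: &{err: !Bool.end, ok: ?Unit.Z, done: &{stop: Z, ok: Z, done: Z}}, stop: ⊕{more: &{ack: end, retry: Z}, stop: ⊕{ack: end, retry: Z, done: end}}, err: !Bool.!Bool.end}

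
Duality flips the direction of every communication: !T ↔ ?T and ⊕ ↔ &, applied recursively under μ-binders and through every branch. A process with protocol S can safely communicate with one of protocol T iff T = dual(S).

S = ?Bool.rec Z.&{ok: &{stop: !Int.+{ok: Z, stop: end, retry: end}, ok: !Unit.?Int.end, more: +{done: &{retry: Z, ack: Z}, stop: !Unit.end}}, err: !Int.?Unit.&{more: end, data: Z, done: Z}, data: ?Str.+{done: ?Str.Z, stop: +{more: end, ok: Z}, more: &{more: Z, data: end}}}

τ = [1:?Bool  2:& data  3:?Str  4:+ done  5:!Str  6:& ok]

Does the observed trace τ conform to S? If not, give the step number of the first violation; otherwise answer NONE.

5

step 1: ?Bool  match  now at rec Z.…
step 2: & data  match  now at ?Str.+{done: ?Str.rec Z.…, stop: +{more: end, ok: rec Z.…}, more: &{more: rec Z.…, data: end}}
step 3: ?Str  match  now at +{done: ?Str.rec Z.…, stop: +{more: end, ok: rec Z.…}, more: &{more: rec Z.…, data: end}}
step 4: + done  match  now at ?Str.rec Z.…
step 5: got !Str, protocol expects ?Str  ✗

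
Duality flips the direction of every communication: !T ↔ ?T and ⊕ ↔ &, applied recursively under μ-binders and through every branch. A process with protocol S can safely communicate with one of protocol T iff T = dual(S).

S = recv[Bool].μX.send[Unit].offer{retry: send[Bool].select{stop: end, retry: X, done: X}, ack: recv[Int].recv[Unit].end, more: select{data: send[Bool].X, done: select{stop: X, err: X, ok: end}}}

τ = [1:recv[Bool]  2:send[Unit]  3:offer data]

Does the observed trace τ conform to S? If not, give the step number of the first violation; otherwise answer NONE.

step 1: recv[Bool]  ok  now at μX.…
step 2: send[Unit]  ok  now at offer{retry: send[Bool].select{stop: end, retry: μX.…, done: μX.…}, ack: recv[Int].recv[Unit].end, more: select{data: send[Bool].μX.…, done: select{stop: μX.…, err: μX.…, ok: end}}}
step 3: got offer data, protocol expects offer retry or offer ack or offer more  ✗

3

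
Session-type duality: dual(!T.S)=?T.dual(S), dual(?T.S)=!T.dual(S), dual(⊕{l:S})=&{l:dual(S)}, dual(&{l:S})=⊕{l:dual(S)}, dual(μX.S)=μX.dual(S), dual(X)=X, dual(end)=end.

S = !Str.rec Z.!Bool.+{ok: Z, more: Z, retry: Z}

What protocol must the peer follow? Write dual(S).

?Str.rec Z.?Bool.&{ok: Z, more: Z, retry: Z}

!Str → ?Str
  rec Z → rec Z  (rec unchanged)
    !Bool → ?Bool
      +{ok,more,retry} → &{ok,more,retry}  (select→offer)
        [ok]
          Z self-dual
        [more]
          Z self-dual
        [retry]
          Z self-dual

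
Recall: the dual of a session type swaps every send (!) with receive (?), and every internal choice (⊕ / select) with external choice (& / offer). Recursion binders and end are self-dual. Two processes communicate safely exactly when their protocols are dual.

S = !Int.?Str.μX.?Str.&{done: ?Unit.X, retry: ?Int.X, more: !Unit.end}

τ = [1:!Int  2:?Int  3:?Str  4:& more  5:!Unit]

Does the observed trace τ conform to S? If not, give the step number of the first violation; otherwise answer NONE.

[1] !Int  ok  state: ?Str.μX.…
[2] got ?Int, protocol expects ?Str  ✗

2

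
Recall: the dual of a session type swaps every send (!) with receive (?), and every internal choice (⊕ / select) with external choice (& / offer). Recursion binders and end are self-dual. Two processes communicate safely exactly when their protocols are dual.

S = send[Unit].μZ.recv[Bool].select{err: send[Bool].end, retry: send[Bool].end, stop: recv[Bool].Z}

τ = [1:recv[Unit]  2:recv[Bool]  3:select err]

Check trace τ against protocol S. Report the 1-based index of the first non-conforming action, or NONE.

[1] got recv[Unit], protocol expects send[Unit]  ✗

1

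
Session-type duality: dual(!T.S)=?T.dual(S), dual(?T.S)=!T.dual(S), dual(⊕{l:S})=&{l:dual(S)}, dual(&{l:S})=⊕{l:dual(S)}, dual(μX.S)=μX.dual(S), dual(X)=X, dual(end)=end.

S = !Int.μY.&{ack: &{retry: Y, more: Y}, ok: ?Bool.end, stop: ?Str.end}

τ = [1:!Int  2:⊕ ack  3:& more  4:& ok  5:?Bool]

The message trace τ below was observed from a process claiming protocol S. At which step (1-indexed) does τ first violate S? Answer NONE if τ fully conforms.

@1 !Int  ✓  cont: μY.…
@2 got ⊕ ack, protocol expects & ack or & ok or & stop  ✗

2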